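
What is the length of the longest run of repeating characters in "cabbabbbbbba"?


Input: "cabbabbbbbba"
Scanning for longest run:
  Position 1 ('a'): new char, reset run to 1
  Position 2 ('b'): new char, reset run to 1
  Position 3 ('b'): continues run of 'b', length=2
  Position 4 ('a'): new char, reset run to 1
  Position 5 ('b'): new char, reset run to 1
  Position 6 ('b'): continues run of 'b', length=2
  Position 7 ('b'): continues run of 'b', length=3
  Position 8 ('b'): continues run of 'b', length=4
  Position 9 ('b'): continues run of 'b', length=5
  Position 10 ('b'): continues run of 'b', length=6
  Position 11 ('a'): new char, reset run to 1
Longest run: 'b' with length 6

6


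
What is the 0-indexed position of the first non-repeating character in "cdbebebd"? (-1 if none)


Input: cdbebebd
Character frequencies:
  'b': 3
  'c': 1
  'd': 2
  'e': 2
Scanning left to right for freq == 1:
  Position 0 ('c'): unique! => answer = 0

0


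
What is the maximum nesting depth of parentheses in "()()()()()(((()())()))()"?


Input: "()()()()()(((()())()))()"
Tracking depth:
  Position 0 '(': depth becomes 1
  Position 1 ')': depth becomes 0
  Position 2 '(': depth becomes 1
  Position 3 ')': depth becomes 0
  Position 4 '(': depth becomes 1
  Position 5 ')': depth becomes 0
  Position 6 '(': depth becomes 1
  Position 7 ')': depth becomes 0
  Position 8 '(': depth becomes 1
  Position 9 ')': depth becomes 0
  Position 10 '(': depth becomes 1
  Position 11 '(': depth becomes 2
  Position 12 '(': depth becomes 3
  Position 13 '(': depth becomes 4
  Position 14 ')': depth becomes 3
  Position 15 '(': depth becomes 4
  Position 16 ')': depth becomes 3
  Position 17 ')': depth becomes 2
  Position 18 '(': depth becomes 3
  Position 19 ')': depth becomes 2
  Position 20 ')': depth becomes 1
  Position 21 ')': depth becomes 0
  Position 22 '(': depth becomes 1
  Position 23 ')': depth becomes 0
Maximum depth reached: 4

4


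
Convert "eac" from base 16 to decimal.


Input: "eac" in base 16
Positional expansion:
  Digit 'e' (value 14) x 16^2 = 3584
  Digit 'a' (value 10) x 16^1 = 160
  Digit 'c' (value 12) x 16^0 = 12
Sum = 3756

3756


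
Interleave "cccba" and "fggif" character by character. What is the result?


Interleaving "cccba" and "fggif":
  Position 0: 'c' from first, 'f' from second => "cf"
  Position 1: 'c' from first, 'g' from second => "cg"
  Position 2: 'c' from first, 'g' from second => "cg"
  Position 3: 'b' from first, 'i' from second => "bi"
  Position 4: 'a' from first, 'f' from second => "af"
Result: cfcgcgbiaf

cfcgcgbiaf


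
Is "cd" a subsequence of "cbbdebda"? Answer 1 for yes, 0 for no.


Check if "cd" is a subsequence of "cbbdebda"
Greedy scan:
  Position 0 ('c'): matches sub[0] = 'c'
  Position 1 ('b'): no match needed
  Position 2 ('b'): no match needed
  Position 3 ('d'): matches sub[1] = 'd'
  Position 4 ('e'): no match needed
  Position 5 ('b'): no match needed
  Position 6 ('d'): no match needed
  Position 7 ('a'): no match needed
All 2 characters matched => is a subsequence

1


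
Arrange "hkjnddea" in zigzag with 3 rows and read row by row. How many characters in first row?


Zigzag "hkjnddea" into 3 rows:
Placing characters:
  'h' => row 0
  'k' => row 1
  'j' => row 2
  'n' => row 1
  'd' => row 0
  'd' => row 1
  'e' => row 2
  'a' => row 1
Rows:
  Row 0: "hd"
  Row 1: "knda"
  Row 2: "je"
First row length: 2

2


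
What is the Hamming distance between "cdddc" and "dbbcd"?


Comparing "cdddc" and "dbbcd" position by position:
  Position 0: 'c' vs 'd' => differ
  Position 1: 'd' vs 'b' => differ
  Position 2: 'd' vs 'b' => differ
  Position 3: 'd' vs 'c' => differ
  Position 4: 'c' vs 'd' => differ
Total differences (Hamming distance): 5

5


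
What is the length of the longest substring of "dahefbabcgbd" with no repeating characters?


Input: "dahefbabcgbd"
Sliding window (track last position of each char):
  Position 0 ('d'): window [0,0] length 1 -- new best
  Position 1 ('a'): window [0,1] length 2 -- new best
  Position 2 ('h'): window [0,2] length 3 -- new best
  Position 3 ('e'): window [0,3] length 4 -- new best
  Position 4 ('f'): window [0,4] length 5 -- new best
  Position 5 ('b'): window [0,5] length 6 -- new best
  Position 6 ('a'): repeat (last at 1), move window start to 2
  Position 6 ('a'): window [2,6] length 5
  Position 7 ('b'): repeat (last at 5), move window start to 6
  Position 7 ('b'): window [6,7] length 2
  Position 8 ('c'): window [6,8] length 3
  Position 9 ('g'): window [6,9] length 4
  Position 10 ('b'): repeat (last at 7), move window start to 8
  Position 10 ('b'): window [8,10] length 3
  Position 11 ('d'): window [8,11] length 4
Longest substring with no repeats: "dahefb" with length 6

6


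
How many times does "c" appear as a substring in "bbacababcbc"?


Searching for "c" in "bbacababcbc"
Scanning each position:
  Position 0: "b" => no
  Position 1: "b" => no
  Position 2: "a" => no
  Position 3: "c" => MATCH
  Position 4: "a" => no
  Position 5: "b" => no
  Position 6: "a" => no
  Position 7: "b" => no
  Position 8: "c" => MATCH
  Position 9: "b" => no
  Position 10: "c" => MATCH
Total occurrences: 3

3


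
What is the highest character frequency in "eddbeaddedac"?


Input: eddbeaddedac
Character counts:
  'a': 2
  'b': 1
  'c': 1
  'd': 5
  'e': 3
Maximum frequency: 5

5


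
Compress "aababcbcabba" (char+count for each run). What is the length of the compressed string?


Input: aababcbcabba
Runs:
  'a' x 2 => "a2"
  'b' x 1 => "b1"
  'a' x 1 => "a1"
  'b' x 1 => "b1"
  'c' x 1 => "c1"
  'b' x 1 => "b1"
  'c' x 1 => "c1"
  'a' x 1 => "a1"
  'b' x 2 => "b2"
  'a' x 1 => "a1"
Compressed: "a2b1a1b1c1b1c1a1b2a1"
Compressed length: 20

20


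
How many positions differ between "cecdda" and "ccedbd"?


Comparing "cecdda" and "ccedbd" position by position:
  Position 0: 'c' vs 'c' => same
  Position 1: 'e' vs 'c' => DIFFER
  Position 2: 'c' vs 'e' => DIFFER
  Position 3: 'd' vs 'd' => same
  Position 4: 'd' vs 'b' => DIFFER
  Position 5: 'a' vs 'd' => DIFFER
Positions that differ: 4

4


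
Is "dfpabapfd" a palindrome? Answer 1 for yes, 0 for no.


Input: dfpabapfd
Reversed: dfpabapfd
  Compare pos 0 ('d') with pos 8 ('d'): match
  Compare pos 1 ('f') with pos 7 ('f'): match
  Compare pos 2 ('p') with pos 6 ('p'): match
  Compare pos 3 ('a') with pos 5 ('a'): match
Result: palindrome

1


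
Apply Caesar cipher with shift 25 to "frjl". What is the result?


Caesar cipher: shift "frjl" by 25
  'f' (pos 5) + 25 = pos 4 = 'e'
  'r' (pos 17) + 25 = pos 16 = 'q'
  'j' (pos 9) + 25 = pos 8 = 'i'
  'l' (pos 11) + 25 = pos 10 = 'k'
Result: eqik

eqik


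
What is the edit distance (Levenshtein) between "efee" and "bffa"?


Computing edit distance: "efee" -> "bffa"
DP table:
           b    f    f    a
      0    1    2    3    4
  e   1    1    2    3    4
  f   2    2    1    2    3
  e   3    3    2    2    3
  e   4    4    3    3    3
Edit distance = dp[4][4] = 3

3


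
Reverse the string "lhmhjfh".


Input: lhmhjfh
Reading characters right to left:
  Position 6: 'h'
  Position 5: 'f'
  Position 4: 'j'
  Position 3: 'h'
  Position 2: 'm'
  Position 1: 'h'
  Position 0: 'l'
Reversed: hfjhmhl

hfjhmhl


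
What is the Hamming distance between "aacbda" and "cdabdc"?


Comparing "aacbda" and "cdabdc" position by position:
  Position 0: 'a' vs 'c' => differ
  Position 1: 'a' vs 'd' => differ
  Position 2: 'c' vs 'a' => differ
  Position 3: 'b' vs 'b' => same
  Position 4: 'd' vs 'd' => same
  Position 5: 'a' vs 'c' => differ
Total differences (Hamming distance): 4

4


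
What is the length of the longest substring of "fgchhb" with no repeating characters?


Input: "fgchhb"
Sliding window (track last position of each char):
  Position 0 ('f'): window [0,0] length 1 -- new best
  Position 1 ('g'): window [0,1] length 2 -- new best
  Position 2 ('c'): window [0,2] length 3 -- new best
  Position 3 ('h'): window [0,3] length 4 -- new best
  Position 4 ('h'): repeat (last at 3), move window start to 4
  Position 4 ('h'): window [4,4] length 1
  Position 5 ('b'): window [4,5] length 2
Longest substring with no repeats: "fgch" with length 4

4


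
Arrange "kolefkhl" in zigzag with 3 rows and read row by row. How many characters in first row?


Zigzag "kolefkhl" into 3 rows:
Placing characters:
  'k' => row 0
  'o' => row 1
  'l' => row 2
  'e' => row 1
  'f' => row 0
  'k' => row 1
  'h' => row 2
  'l' => row 1
Rows:
  Row 0: "kf"
  Row 1: "oekl"
  Row 2: "lh"
First row length: 2

2


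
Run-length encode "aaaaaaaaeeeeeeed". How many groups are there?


Input: aaaaaaaaeeeeeeed
Scanning for consecutive runs:
  Group 1: 'a' x 8 (positions 0-7)
  Group 2: 'e' x 7 (positions 8-14)
  Group 3: 'd' x 1 (positions 15-15)
Total groups: 3

3


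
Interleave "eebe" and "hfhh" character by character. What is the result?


Interleaving "eebe" and "hfhh":
  Position 0: 'e' from first, 'h' from second => "eh"
  Position 1: 'e' from first, 'f' from second => "ef"
  Position 2: 'b' from first, 'h' from second => "bh"
  Position 3: 'e' from first, 'h' from second => "eh"
Result: ehefbheh

ehefbheh


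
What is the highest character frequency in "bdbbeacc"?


Input: bdbbeacc
Character counts:
  'a': 1
  'b': 3
  'c': 2
  'd': 1
  'e': 1
Maximum frequency: 3

3


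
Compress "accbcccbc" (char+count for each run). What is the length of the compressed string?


Input: accbcccbc
Runs:
  'a' x 1 => "a1"
  'c' x 2 => "c2"
  'b' x 1 => "b1"
  'c' x 3 => "c3"
  'b' x 1 => "b1"
  'c' x 1 => "c1"
Compressed: "a1c2b1c3b1c1"
Compressed length: 12

12


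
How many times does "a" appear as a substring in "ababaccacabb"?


Searching for "a" in "ababaccacabb"
Scanning each position:
  Position 0: "a" => MATCH
  Position 1: "b" => no
  Position 2: "a" => MATCH
  Position 3: "b" => no
  Position 4: "a" => MATCH
  Position 5: "c" => no
  Position 6: "c" => no
  Position 7: "a" => MATCH
  Position 8: "c" => no
  Position 9: "a" => MATCH
  Position 10: "b" => no
  Position 11: "b" => no
Total occurrences: 5

5


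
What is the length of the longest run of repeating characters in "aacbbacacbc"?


Input: "aacbbacacbc"
Scanning for longest run:
  Position 1 ('a'): continues run of 'a', length=2
  Position 2 ('c'): new char, reset run to 1
  Position 3 ('b'): new char, reset run to 1
  Position 4 ('b'): continues run of 'b', length=2
  Position 5 ('a'): new char, reset run to 1
  Position 6 ('c'): new char, reset run to 1
  Position 7 ('a'): new char, reset run to 1
  Position 8 ('c'): new char, reset run to 1
  Position 9 ('b'): new char, reset run to 1
  Position 10 ('c'): new char, reset run to 1
Longest run: 'a' with length 2

2


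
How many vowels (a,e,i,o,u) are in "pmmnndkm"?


Input: pmmnndkm
Checking each character:
  'p' at position 0: consonant
  'm' at position 1: consonant
  'm' at position 2: consonant
  'n' at position 3: consonant
  'n' at position 4: consonant
  'd' at position 5: consonant
  'k' at position 6: consonant
  'm' at position 7: consonant
Total vowels: 0

0


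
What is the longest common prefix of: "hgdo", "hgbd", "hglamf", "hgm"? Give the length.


Words: hgdo, hgbd, hglamf, hgm
  Position 0: all 'h' => match
  Position 1: all 'g' => match
  Position 2: ('d', 'b', 'l', 'm') => mismatch, stop
LCP = "hg" (length 2)

2


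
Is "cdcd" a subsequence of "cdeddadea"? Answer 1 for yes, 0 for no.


Check if "cdcd" is a subsequence of "cdeddadea"
Greedy scan:
  Position 0 ('c'): matches sub[0] = 'c'
  Position 1 ('d'): matches sub[1] = 'd'
  Position 2 ('e'): no match needed
  Position 3 ('d'): no match needed
  Position 4 ('d'): no match needed
  Position 5 ('a'): no match needed
  Position 6 ('d'): no match needed
  Position 7 ('e'): no match needed
  Position 8 ('a'): no match needed
Only matched 2/4 characters => not a subsequence

0


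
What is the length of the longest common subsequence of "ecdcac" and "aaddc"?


LCS of "ecdcac" and "aaddc"
DP table:
           a    a    d    d    c
      0    0    0    0    0    0
  e   0    0    0    0    0    0
  c   0    0    0    0    0    1
  d   0    0    0    1    1    1
  c   0    0    0    1    1    2
  a   0    1    1    1    1    2
  c   0    1    1    1    1    2
LCS length = dp[6][5] = 2

2


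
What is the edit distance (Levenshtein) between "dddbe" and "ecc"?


Computing edit distance: "dddbe" -> "ecc"
DP table:
           e    c    c
      0    1    2    3
  d   1    1    2    3
  d   2    2    2    3
  d   3    3    3    3
  b   4    4    4    4
  e   5    4    5    5
Edit distance = dp[5][3] = 5

5


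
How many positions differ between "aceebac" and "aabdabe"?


Comparing "aceebac" and "aabdabe" position by position:
  Position 0: 'a' vs 'a' => same
  Position 1: 'c' vs 'a' => DIFFER
  Position 2: 'e' vs 'b' => DIFFER
  Position 3: 'e' vs 'd' => DIFFER
  Position 4: 'b' vs 'a' => DIFFER
  Position 5: 'a' vs 'b' => DIFFER
  Position 6: 'c' vs 'e' => DIFFER
Positions that differ: 6

6


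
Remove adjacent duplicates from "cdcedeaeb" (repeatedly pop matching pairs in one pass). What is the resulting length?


Input: cdcedeaeb
Stack-based adjacent duplicate removal:
  Read 'c': push. Stack: c
  Read 'd': push. Stack: cd
  Read 'c': push. Stack: cdc
  Read 'e': push. Stack: cdce
  Read 'd': push. Stack: cdced
  Read 'e': push. Stack: cdcede
  Read 'a': push. Stack: cdcedea
  Read 'e': push. Stack: cdcedeae
  Read 'b': push. Stack: cdcedeaeb
Final stack: "cdcedeaeb" (length 9)

9


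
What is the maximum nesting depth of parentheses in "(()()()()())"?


Input: "(()()()()())"
Tracking depth:
  Position 0 '(': depth becomes 1
  Position 1 '(': depth becomes 2
  Position 2 ')': depth becomes 1
  Position 3 '(': depth becomes 2
  Position 4 ')': depth becomes 1
  Position 5 '(': depth becomes 2
  Position 6 ')': depth becomes 1
  Position 7 '(': depth becomes 2
  Position 8 ')': depth becomes 1
  Position 9 '(': depth becomes 2
  Position 10 ')': depth becomes 1
  Position 11 ')': depth becomes 0
Maximum depth reached: 2

2


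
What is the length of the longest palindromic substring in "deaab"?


Input: "deaab"
Checking substrings for palindromes:
  [2:4] "aa" (len 2) => palindrome
Longest palindromic substring: "aa" with length 2

2


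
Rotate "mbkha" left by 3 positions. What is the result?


Input: "mbkha", rotate left by 3
First 3 characters: "mbk"
Remaining characters: "ha"
Concatenate remaining + first: "ha" + "mbk" = "hambk"

hambk


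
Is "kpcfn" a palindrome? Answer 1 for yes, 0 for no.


Input: kpcfn
Reversed: nfcpk
  Compare pos 0 ('k') with pos 4 ('n'): MISMATCH
  Compare pos 1 ('p') with pos 3 ('f'): MISMATCH
Result: not a palindrome

0


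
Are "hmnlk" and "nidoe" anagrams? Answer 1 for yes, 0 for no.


Strings: "hmnlk", "nidoe"
Sorted first:  hklmn
Sorted second: deino
Differ at position 0: 'h' vs 'd' => not anagrams

0


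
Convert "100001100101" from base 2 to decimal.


Input: "100001100101" in base 2
Positional expansion:
  Digit '1' (value 1) x 2^11 = 2048
  Digit '0' (value 0) x 2^10 = 0
  Digit '0' (value 0) x 2^9 = 0
  Digit '0' (value 0) x 2^8 = 0
  Digit '0' (value 0) x 2^7 = 0
  Digit '1' (value 1) x 2^6 = 64
  Digit '1' (value 1) x 2^5 = 32
  Digit '0' (value 0) x 2^4 = 0
  Digit '0' (value 0) x 2^3 = 0
  Digit '1' (value 1) x 2^2 = 4
  Digit '0' (value 0) x 2^1 = 0
  Digit '1' (value 1) x 2^0 = 1
Sum = 2149

2149


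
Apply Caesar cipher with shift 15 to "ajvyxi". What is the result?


Caesar cipher: shift "ajvyxi" by 15
  'a' (pos 0) + 15 = pos 15 = 'p'
  'j' (pos 9) + 15 = pos 24 = 'y'
  'v' (pos 21) + 15 = pos 10 = 'k'
  'y' (pos 24) + 15 = pos 13 = 'n'
  'x' (pos 23) + 15 = pos 12 = 'm'
  'i' (pos 8) + 15 = pos 23 = 'x'
Result: pyknmx

pyknmx


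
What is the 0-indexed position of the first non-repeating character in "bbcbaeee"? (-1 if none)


Input: bbcbaeee
Character frequencies:
  'a': 1
  'b': 3
  'c': 1
  'e': 3
Scanning left to right for freq == 1:
  Position 0 ('b'): freq=3, skip
  Position 1 ('b'): freq=3, skip
  Position 2 ('c'): unique! => answer = 2

2


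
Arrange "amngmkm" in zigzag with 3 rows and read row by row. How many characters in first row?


Zigzag "amngmkm" into 3 rows:
Placing characters:
  'a' => row 0
  'm' => row 1
  'n' => row 2
  'g' => row 1
  'm' => row 0
  'k' => row 1
  'm' => row 2
Rows:
  Row 0: "am"
  Row 1: "mgk"
  Row 2: "nm"
First row length: 2

2


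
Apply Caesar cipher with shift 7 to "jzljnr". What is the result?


Caesar cipher: shift "jzljnr" by 7
  'j' (pos 9) + 7 = pos 16 = 'q'
  'z' (pos 25) + 7 = pos 6 = 'g'
  'l' (pos 11) + 7 = pos 18 = 's'
  'j' (pos 9) + 7 = pos 16 = 'q'
  'n' (pos 13) + 7 = pos 20 = 'u'
  'r' (pos 17) + 7 = pos 24 = 'y'
Result: qgsquy

qgsquy


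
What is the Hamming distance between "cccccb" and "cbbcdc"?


Comparing "cccccb" and "cbbcdc" position by position:
  Position 0: 'c' vs 'c' => same
  Position 1: 'c' vs 'b' => differ
  Position 2: 'c' vs 'b' => differ
  Position 3: 'c' vs 'c' => same
  Position 4: 'c' vs 'd' => differ
  Position 5: 'b' vs 'c' => differ
Total differences (Hamming distance): 4

4


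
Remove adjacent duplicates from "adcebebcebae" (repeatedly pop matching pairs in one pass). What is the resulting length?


Input: adcebebcebae
Stack-based adjacent duplicate removal:
  Read 'a': push. Stack: a
  Read 'd': push. Stack: ad
  Read 'c': push. Stack: adc
  Read 'e': push. Stack: adce
  Read 'b': push. Stack: adceb
  Read 'e': push. Stack: adcebe
  Read 'b': push. Stack: adcebeb
  Read 'c': push. Stack: adcebebc
  Read 'e': push. Stack: adcebebce
  Read 'b': push. Stack: adcebebceb
  Read 'a': push. Stack: adcebebceba
  Read 'e': push. Stack: adcebebcebae
Final stack: "adcebebcebae" (length 12)

12


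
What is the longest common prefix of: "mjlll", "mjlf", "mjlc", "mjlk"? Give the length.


Words: mjlll, mjlf, mjlc, mjlk
  Position 0: all 'm' => match
  Position 1: all 'j' => match
  Position 2: all 'l' => match
  Position 3: ('l', 'f', 'c', 'k') => mismatch, stop
LCP = "mjl" (length 3)

3


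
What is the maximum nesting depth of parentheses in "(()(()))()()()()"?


Input: "(()(()))()()()()"
Tracking depth:
  Position 0 '(': depth becomes 1
  Position 1 '(': depth becomes 2
  Position 2 ')': depth becomes 1
  Position 3 '(': depth becomes 2
  Position 4 '(': depth becomes 3
  Position 5 ')': depth becomes 2
  Position 6 ')': depth becomes 1
  Position 7 ')': depth becomes 0
  Position 8 '(': depth becomes 1
  Position 9 ')': depth becomes 0
  Position 10 '(': depth becomes 1
  Position 11 ')': depth becomes 0
  Position 12 '(': depth becomes 1
  Position 13 ')': depth becomes 0
  Position 14 '(': depth becomes 1
  Position 15 ')': depth becomes 0
Maximum depth reached: 3

3


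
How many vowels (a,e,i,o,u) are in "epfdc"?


Input: epfdc
Checking each character:
  'e' at position 0: vowel (running total: 1)
  'p' at position 1: consonant
  'f' at position 2: consonant
  'd' at position 3: consonant
  'c' at position 4: consonant
Total vowels: 1

1


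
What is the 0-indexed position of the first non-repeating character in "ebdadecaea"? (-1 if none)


Input: ebdadecaea
Character frequencies:
  'a': 3
  'b': 1
  'c': 1
  'd': 2
  'e': 3
Scanning left to right for freq == 1:
  Position 0 ('e'): freq=3, skip
  Position 1 ('b'): unique! => answer = 1

1


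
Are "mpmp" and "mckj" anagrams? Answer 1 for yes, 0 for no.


Strings: "mpmp", "mckj"
Sorted first:  mmpp
Sorted second: cjkm
Differ at position 0: 'm' vs 'c' => not anagrams

0


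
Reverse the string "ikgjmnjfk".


Input: ikgjmnjfk
Reading characters right to left:
  Position 8: 'k'
  Position 7: 'f'
  Position 6: 'j'
  Position 5: 'n'
  Position 4: 'm'
  Position 3: 'j'
  Position 2: 'g'
  Position 1: 'k'
  Position 0: 'i'
Reversed: kfjnmjgki

kfjnmjgki


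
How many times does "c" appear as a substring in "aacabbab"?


Searching for "c" in "aacabbab"
Scanning each position:
  Position 0: "a" => no
  Position 1: "a" => no
  Position 2: "c" => MATCH
  Position 3: "a" => no
  Position 4: "b" => no
  Position 5: "b" => no
  Position 6: "a" => no
  Position 7: "b" => no
Total occurrences: 1

1


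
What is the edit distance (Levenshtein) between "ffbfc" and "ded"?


Computing edit distance: "ffbfc" -> "ded"
DP table:
           d    e    d
      0    1    2    3
  f   1    1    2    3
  f   2    2    2    3
  b   3    3    3    3
  f   4    4    4    4
  c   5    5    5    5
Edit distance = dp[5][3] = 5

5


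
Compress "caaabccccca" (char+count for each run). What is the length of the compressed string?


Input: caaabccccca
Runs:
  'c' x 1 => "c1"
  'a' x 3 => "a3"
  'b' x 1 => "b1"
  'c' x 5 => "c5"
  'a' x 1 => "a1"
Compressed: "c1a3b1c5a1"
Compressed length: 10

10


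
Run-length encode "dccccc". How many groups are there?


Input: dccccc
Scanning for consecutive runs:
  Group 1: 'd' x 1 (positions 0-0)
  Group 2: 'c' x 5 (positions 1-5)
Total groups: 2

2


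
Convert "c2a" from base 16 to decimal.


Input: "c2a" in base 16
Positional expansion:
  Digit 'c' (value 12) x 16^2 = 3072
  Digit '2' (value 2) x 16^1 = 32
  Digit 'a' (value 10) x 16^0 = 10
Sum = 3114

3114


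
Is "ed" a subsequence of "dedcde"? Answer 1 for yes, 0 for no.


Check if "ed" is a subsequence of "dedcde"
Greedy scan:
  Position 0 ('d'): no match needed
  Position 1 ('e'): matches sub[0] = 'e'
  Position 2 ('d'): matches sub[1] = 'd'
  Position 3 ('c'): no match needed
  Position 4 ('d'): no match needed
  Position 5 ('e'): no match needed
All 2 characters matched => is a subsequence

1


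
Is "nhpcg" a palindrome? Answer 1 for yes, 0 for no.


Input: nhpcg
Reversed: gcphn
  Compare pos 0 ('n') with pos 4 ('g'): MISMATCH
  Compare pos 1 ('h') with pos 3 ('c'): MISMATCH
Result: not a palindrome

0


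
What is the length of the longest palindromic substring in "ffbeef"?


Input: "ffbeef"
Checking substrings for palindromes:
  [0:2] "ff" (len 2) => palindrome
  [3:5] "ee" (len 2) => palindrome
Longest palindromic substring: "ff" with length 2

2


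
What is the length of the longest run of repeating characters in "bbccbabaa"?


Input: "bbccbabaa"
Scanning for longest run:
  Position 1 ('b'): continues run of 'b', length=2
  Position 2 ('c'): new char, reset run to 1
  Position 3 ('c'): continues run of 'c', length=2
  Position 4 ('b'): new char, reset run to 1
  Position 5 ('a'): new char, reset run to 1
  Position 6 ('b'): new char, reset run to 1
  Position 7 ('a'): new char, reset run to 1
  Position 8 ('a'): continues run of 'a', length=2
Longest run: 'b' with length 2

2


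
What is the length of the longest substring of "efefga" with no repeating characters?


Input: "efefga"
Sliding window (track last position of each char):
  Position 0 ('e'): window [0,0] length 1 -- new best
  Position 1 ('f'): window [0,1] length 2 -- new best
  Position 2 ('e'): repeat (last at 0), move window start to 1
  Position 2 ('e'): window [1,2] length 2
  Position 3 ('f'): repeat (last at 1), move window start to 2
  Position 3 ('f'): window [2,3] length 2
  Position 4 ('g'): window [2,4] length 3 -- new best
  Position 5 ('a'): window [2,5] length 4 -- new best
Longest substring with no repeats: "efga" with length 4

4


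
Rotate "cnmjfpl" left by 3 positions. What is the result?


Input: "cnmjfpl", rotate left by 3
First 3 characters: "cnm"
Remaining characters: "jfpl"
Concatenate remaining + first: "jfpl" + "cnm" = "jfplcnm"

jfplcnm


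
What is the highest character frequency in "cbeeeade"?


Input: cbeeeade
Character counts:
  'a': 1
  'b': 1
  'c': 1
  'd': 1
  'e': 4
Maximum frequency: 4

4


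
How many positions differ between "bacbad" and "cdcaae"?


Comparing "bacbad" and "cdcaae" position by position:
  Position 0: 'b' vs 'c' => DIFFER
  Position 1: 'a' vs 'd' => DIFFER
  Position 2: 'c' vs 'c' => same
  Position 3: 'b' vs 'a' => DIFFER
  Position 4: 'a' vs 'a' => same
  Position 5: 'd' vs 'e' => DIFFER
Positions that differ: 4

4


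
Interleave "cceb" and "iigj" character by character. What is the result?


Interleaving "cceb" and "iigj":
  Position 0: 'c' from first, 'i' from second => "ci"
  Position 1: 'c' from first, 'i' from second => "ci"
  Position 2: 'e' from first, 'g' from second => "eg"
  Position 3: 'b' from first, 'j' from second => "bj"
Result: ciciegbj

ciciegbj


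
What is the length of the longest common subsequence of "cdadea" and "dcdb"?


LCS of "cdadea" and "dcdb"
DP table:
           d    c    d    b
      0    0    0    0    0
  c   0    0    1    1    1
  d   0    1    1    2    2
  a   0    1    1    2    2
  d   0    1    1    2    2
  e   0    1    1    2    2
  a   0    1    1    2    2
LCS length = dp[6][4] = 2

2


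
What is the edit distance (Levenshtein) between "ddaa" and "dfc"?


Computing edit distance: "ddaa" -> "dfc"
DP table:
           d    f    c
      0    1    2    3
  d   1    0    1    2
  d   2    1    1    2
  a   3    2    2    2
  a   4    3    3    3
Edit distance = dp[4][3] = 3

3


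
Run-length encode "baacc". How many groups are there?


Input: baacc
Scanning for consecutive runs:
  Group 1: 'b' x 1 (positions 0-0)
  Group 2: 'a' x 2 (positions 1-2)
  Group 3: 'c' x 2 (positions 3-4)
Total groups: 3

3


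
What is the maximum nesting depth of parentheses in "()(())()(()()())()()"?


Input: "()(())()(()()())()()"
Tracking depth:
  Position 0 '(': depth becomes 1
  Position 1 ')': depth becomes 0
  Position 2 '(': depth becomes 1
  Position 3 '(': depth becomes 2
  Position 4 ')': depth becomes 1
  Position 5 ')': depth becomes 0
  Position 6 '(': depth becomes 1
  Position 7 ')': depth becomes 0
  Position 8 '(': depth becomes 1
  Position 9 '(': depth becomes 2
  Position 10 ')': depth becomes 1
  Position 11 '(': depth becomes 2
  Position 12 ')': depth becomes 1
  Position 13 '(': depth becomes 2
  Position 14 ')': depth becomes 1
  Position 15 ')': depth becomes 0
  Position 16 '(': depth becomes 1
  Position 17 ')': depth becomes 0
  Position 18 '(': depth becomes 1
  Position 19 ')': depth becomes 0
Maximum depth reached: 2

2


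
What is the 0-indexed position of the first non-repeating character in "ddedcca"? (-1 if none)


Input: ddedcca
Character frequencies:
  'a': 1
  'c': 2
  'd': 3
  'e': 1
Scanning left to right for freq == 1:
  Position 0 ('d'): freq=3, skip
  Position 1 ('d'): freq=3, skip
  Position 2 ('e'): unique! => answer = 2

2


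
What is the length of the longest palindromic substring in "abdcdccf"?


Input: "abdcdccf"
Checking substrings for palindromes:
  [2:5] "dcd" (len 3) => palindrome
  [3:6] "cdc" (len 3) => palindrome
  [5:7] "cc" (len 2) => palindrome
Longest palindromic substring: "dcd" with length 3

3


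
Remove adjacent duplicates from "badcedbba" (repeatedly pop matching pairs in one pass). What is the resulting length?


Input: badcedbba
Stack-based adjacent duplicate removal:
  Read 'b': push. Stack: b
  Read 'a': push. Stack: ba
  Read 'd': push. Stack: bad
  Read 'c': push. Stack: badc
  Read 'e': push. Stack: badce
  Read 'd': push. Stack: badced
  Read 'b': push. Stack: badcedb
  Read 'b': matches stack top 'b' => pop. Stack: badced
  Read 'a': push. Stack: badceda
Final stack: "badceda" (length 7)

7


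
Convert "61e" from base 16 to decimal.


Input: "61e" in base 16
Positional expansion:
  Digit '6' (value 6) x 16^2 = 1536
  Digit '1' (value 1) x 16^1 = 16
  Digit 'e' (value 14) x 16^0 = 14
Sum = 1566

1566


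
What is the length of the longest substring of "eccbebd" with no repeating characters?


Input: "eccbebd"
Sliding window (track last position of each char):
  Position 0 ('e'): window [0,0] length 1 -- new best
  Position 1 ('c'): window [0,1] length 2 -- new best
  Position 2 ('c'): repeat (last at 1), move window start to 2
  Position 2 ('c'): window [2,2] length 1
  Position 3 ('b'): window [2,3] length 2
  Position 4 ('e'): window [2,4] length 3 -- new best
  Position 5 ('b'): repeat (last at 3), move window start to 4
  Position 5 ('b'): window [4,5] length 2
  Position 6 ('d'): window [4,6] length 3
Longest substring with no repeats: "cbe" with length 3

3


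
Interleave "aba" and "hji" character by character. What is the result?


Interleaving "aba" and "hji":
  Position 0: 'a' from first, 'h' from second => "ah"
  Position 1: 'b' from first, 'j' from second => "bj"
  Position 2: 'a' from first, 'i' from second => "ai"
Result: ahbjai

ahbjai


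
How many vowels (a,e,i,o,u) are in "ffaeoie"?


Input: ffaeoie
Checking each character:
  'f' at position 0: consonant
  'f' at position 1: consonant
  'a' at position 2: vowel (running total: 1)
  'e' at position 3: vowel (running total: 2)
  'o' at position 4: vowel (running total: 3)
  'i' at position 5: vowel (running total: 4)
  'e' at position 6: vowel (running total: 5)
Total vowels: 5

5


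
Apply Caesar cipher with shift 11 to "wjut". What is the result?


Caesar cipher: shift "wjut" by 11
  'w' (pos 22) + 11 = pos 7 = 'h'
  'j' (pos 9) + 11 = pos 20 = 'u'
  'u' (pos 20) + 11 = pos 5 = 'f'
  't' (pos 19) + 11 = pos 4 = 'e'
Result: hufe

hufe


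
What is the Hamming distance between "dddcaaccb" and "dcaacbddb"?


Comparing "dddcaaccb" and "dcaacbddb" position by position:
  Position 0: 'd' vs 'd' => same
  Position 1: 'd' vs 'c' => differ
  Position 2: 'd' vs 'a' => differ
  Position 3: 'c' vs 'a' => differ
  Position 4: 'a' vs 'c' => differ
  Position 5: 'a' vs 'b' => differ
  Position 6: 'c' vs 'd' => differ
  Position 7: 'c' vs 'd' => differ
  Position 8: 'b' vs 'b' => same
Total differences (Hamming distance): 7

7


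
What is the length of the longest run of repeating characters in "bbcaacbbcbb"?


Input: "bbcaacbbcbb"
Scanning for longest run:
  Position 1 ('b'): continues run of 'b', length=2
  Position 2 ('c'): new char, reset run to 1
  Position 3 ('a'): new char, reset run to 1
  Position 4 ('a'): continues run of 'a', length=2
  Position 5 ('c'): new char, reset run to 1
  Position 6 ('b'): new char, reset run to 1
  Position 7 ('b'): continues run of 'b', length=2
  Position 8 ('c'): new char, reset run to 1
  Position 9 ('b'): new char, reset run to 1
  Position 10 ('b'): continues run of 'b', length=2
Longest run: 'b' with length 2

2


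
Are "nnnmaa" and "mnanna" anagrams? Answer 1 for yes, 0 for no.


Strings: "nnnmaa", "mnanna"
Sorted first:  aamnnn
Sorted second: aamnnn
Sorted forms match => anagrams

1


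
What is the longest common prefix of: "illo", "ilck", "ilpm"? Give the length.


Words: illo, ilck, ilpm
  Position 0: all 'i' => match
  Position 1: all 'l' => match
  Position 2: ('l', 'c', 'p') => mismatch, stop
LCP = "il" (length 2)

2


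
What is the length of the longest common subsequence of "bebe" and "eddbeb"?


LCS of "bebe" and "eddbeb"
DP table:
           e    d    d    b    e    b
      0    0    0    0    0    0    0
  b   0    0    0    0    1    1    1
  e   0    1    1    1    1    2    2
  b   0    1    1    1    2    2    3
  e   0    1    1    1    2    3    3
LCS length = dp[4][6] = 3

3


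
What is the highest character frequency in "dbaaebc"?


Input: dbaaebc
Character counts:
  'a': 2
  'b': 2
  'c': 1
  'd': 1
  'e': 1
Maximum frequency: 2

2


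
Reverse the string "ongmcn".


Input: ongmcn
Reading characters right to left:
  Position 5: 'n'
  Position 4: 'c'
  Position 3: 'm'
  Position 2: 'g'
  Position 1: 'n'
  Position 0: 'o'
Reversed: ncmgno

ncmgno


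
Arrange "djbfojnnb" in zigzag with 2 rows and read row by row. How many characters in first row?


Zigzag "djbfojnnb" into 2 rows:
Placing characters:
  'd' => row 0
  'j' => row 1
  'b' => row 0
  'f' => row 1
  'o' => row 0
  'j' => row 1
  'n' => row 0
  'n' => row 1
  'b' => row 0
Rows:
  Row 0: "dbonb"
  Row 1: "jfjn"
First row length: 5

5


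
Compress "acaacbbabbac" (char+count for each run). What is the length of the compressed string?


Input: acaacbbabbac
Runs:
  'a' x 1 => "a1"
  'c' x 1 => "c1"
  'a' x 2 => "a2"
  'c' x 1 => "c1"
  'b' x 2 => "b2"
  'a' x 1 => "a1"
  'b' x 2 => "b2"
  'a' x 1 => "a1"
  'c' x 1 => "c1"
Compressed: "a1c1a2c1b2a1b2a1c1"
Compressed length: 18

18


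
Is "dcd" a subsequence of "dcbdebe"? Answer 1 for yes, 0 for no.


Check if "dcd" is a subsequence of "dcbdebe"
Greedy scan:
  Position 0 ('d'): matches sub[0] = 'd'
  Position 1 ('c'): matches sub[1] = 'c'
  Position 2 ('b'): no match needed
  Position 3 ('d'): matches sub[2] = 'd'
  Position 4 ('e'): no match needed
  Position 5 ('b'): no match needed
  Position 6 ('e'): no match needed
All 3 characters matched => is a subsequence

1


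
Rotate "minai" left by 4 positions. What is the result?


Input: "minai", rotate left by 4
First 4 characters: "mina"
Remaining characters: "i"
Concatenate remaining + first: "i" + "mina" = "imina"

imina


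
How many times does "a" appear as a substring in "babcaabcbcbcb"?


Searching for "a" in "babcaabcbcbcb"
Scanning each position:
  Position 0: "b" => no
  Position 1: "a" => MATCH
  Position 2: "b" => no
  Position 3: "c" => no
  Position 4: "a" => MATCH
  Position 5: "a" => MATCH
  Position 6: "b" => no
  Position 7: "c" => no
  Position 8: "b" => no
  Position 9: "c" => no
  Position 10: "b" => no
  Position 11: "c" => no
  Position 12: "b" => no
Total occurrences: 3

3


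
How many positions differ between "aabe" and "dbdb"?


Comparing "aabe" and "dbdb" position by position:
  Position 0: 'a' vs 'd' => DIFFER
  Position 1: 'a' vs 'b' => DIFFER
  Position 2: 'b' vs 'd' => DIFFER
  Position 3: 'e' vs 'b' => DIFFER
Positions that differ: 4

4


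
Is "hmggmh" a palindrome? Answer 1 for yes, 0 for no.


Input: hmggmh
Reversed: hmggmh
  Compare pos 0 ('h') with pos 5 ('h'): match
  Compare pos 1 ('m') with pos 4 ('m'): match
  Compare pos 2 ('g') with pos 3 ('g'): match
Result: palindrome

1


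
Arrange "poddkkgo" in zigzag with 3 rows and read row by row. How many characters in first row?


Zigzag "poddkkgo" into 3 rows:
Placing characters:
  'p' => row 0
  'o' => row 1
  'd' => row 2
  'd' => row 1
  'k' => row 0
  'k' => row 1
  'g' => row 2
  'o' => row 1
Rows:
  Row 0: "pk"
  Row 1: "odko"
  Row 2: "dg"
First row length: 2

2


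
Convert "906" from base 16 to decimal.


Input: "906" in base 16
Positional expansion:
  Digit '9' (value 9) x 16^2 = 2304
  Digit '0' (value 0) x 16^1 = 0
  Digit '6' (value 6) x 16^0 = 6
Sum = 2310

2310


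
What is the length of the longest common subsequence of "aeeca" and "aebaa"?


LCS of "aeeca" and "aebaa"
DP table:
           a    e    b    a    a
      0    0    0    0    0    0
  a   0    1    1    1    1    1
  e   0    1    2    2    2    2
  e   0    1    2    2    2    2
  c   0    1    2    2    2    2
  a   0    1    2    2    3    3
LCS length = dp[5][5] = 3

3


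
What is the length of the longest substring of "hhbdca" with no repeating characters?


Input: "hhbdca"
Sliding window (track last position of each char):
  Position 0 ('h'): window [0,0] length 1 -- new best
  Position 1 ('h'): repeat (last at 0), move window start to 1
  Position 1 ('h'): window [1,1] length 1
  Position 2 ('b'): window [1,2] length 2 -- new best
  Position 3 ('d'): window [1,3] length 3 -- new best
  Position 4 ('c'): window [1,4] length 4 -- new best
  Position 5 ('a'): window [1,5] length 5 -- new best
Longest substring with no repeats: "hbdca" with length 5

5


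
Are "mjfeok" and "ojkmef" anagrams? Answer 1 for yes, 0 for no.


Strings: "mjfeok", "ojkmef"
Sorted first:  efjkmo
Sorted second: efjkmo
Sorted forms match => anagrams

1


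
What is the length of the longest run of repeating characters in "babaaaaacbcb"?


Input: "babaaaaacbcb"
Scanning for longest run:
  Position 1 ('a'): new char, reset run to 1
  Position 2 ('b'): new char, reset run to 1
  Position 3 ('a'): new char, reset run to 1
  Position 4 ('a'): continues run of 'a', length=2
  Position 5 ('a'): continues run of 'a', length=3
  Position 6 ('a'): continues run of 'a', length=4
  Position 7 ('a'): continues run of 'a', length=5
  Position 8 ('c'): new char, reset run to 1
  Position 9 ('b'): new char, reset run to 1
  Position 10 ('c'): new char, reset run to 1
  Position 11 ('b'): new char, reset run to 1
Longest run: 'a' with length 5

5


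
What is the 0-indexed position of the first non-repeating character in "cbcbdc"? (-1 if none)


Input: cbcbdc
Character frequencies:
  'b': 2
  'c': 3
  'd': 1
Scanning left to right for freq == 1:
  Position 0 ('c'): freq=3, skip
  Position 1 ('b'): freq=2, skip
  Position 2 ('c'): freq=3, skip
  Position 3 ('b'): freq=2, skip
  Position 4 ('d'): unique! => answer = 4

4


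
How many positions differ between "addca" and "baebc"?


Comparing "addca" and "baebc" position by position:
  Position 0: 'a' vs 'b' => DIFFER
  Position 1: 'd' vs 'a' => DIFFER
  Position 2: 'd' vs 'e' => DIFFER
  Position 3: 'c' vs 'b' => DIFFER
  Position 4: 'a' vs 'c' => DIFFER
Positions that differ: 5

5


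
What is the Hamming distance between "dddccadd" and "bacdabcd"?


Comparing "dddccadd" and "bacdabcd" position by position:
  Position 0: 'd' vs 'b' => differ
  Position 1: 'd' vs 'a' => differ
  Position 2: 'd' vs 'c' => differ
  Position 3: 'c' vs 'd' => differ
  Position 4: 'c' vs 'a' => differ
  Position 5: 'a' vs 'b' => differ
  Position 6: 'd' vs 'c' => differ
  Position 7: 'd' vs 'd' => same
Total differences (Hamming distance): 7

7


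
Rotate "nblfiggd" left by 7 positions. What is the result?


Input: "nblfiggd", rotate left by 7
First 7 characters: "nblfigg"
Remaining characters: "d"
Concatenate remaining + first: "d" + "nblfigg" = "dnblfigg"

dnblfigg


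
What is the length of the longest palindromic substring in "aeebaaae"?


Input: "aeebaaae"
Checking substrings for palindromes:
  [4:7] "aaa" (len 3) => palindrome
  [1:3] "ee" (len 2) => palindrome
  [4:6] "aa" (len 2) => palindrome
  [5:7] "aa" (len 2) => palindrome
Longest palindromic substring: "aaa" with length 3

3


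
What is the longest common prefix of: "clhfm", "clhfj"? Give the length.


Words: clhfm, clhfj
  Position 0: all 'c' => match
  Position 1: all 'l' => match
  Position 2: all 'h' => match
  Position 3: all 'f' => match
  Position 4: ('m', 'j') => mismatch, stop
LCP = "clhf" (length 4)

4


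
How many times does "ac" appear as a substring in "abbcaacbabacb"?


Searching for "ac" in "abbcaacbabacb"
Scanning each position:
  Position 0: "ab" => no
  Position 1: "bb" => no
  Position 2: "bc" => no
  Position 3: "ca" => no
  Position 4: "aa" => no
  Position 5: "ac" => MATCH
  Position 6: "cb" => no
  Position 7: "ba" => no
  Position 8: "ab" => no
  Position 9: "ba" => no
  Position 10: "ac" => MATCH
  Position 11: "cb" => no
Total occurrences: 2

2


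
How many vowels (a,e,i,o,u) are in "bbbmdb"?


Input: bbbmdb
Checking each character:
  'b' at position 0: consonant
  'b' at position 1: consonant
  'b' at position 2: consonant
  'm' at position 3: consonant
  'd' at position 4: consonant
  'b' at position 5: consonant
Total vowels: 0

0


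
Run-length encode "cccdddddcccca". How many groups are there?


Input: cccdddddcccca
Scanning for consecutive runs:
  Group 1: 'c' x 3 (positions 0-2)
  Group 2: 'd' x 5 (positions 3-7)
  Group 3: 'c' x 4 (positions 8-11)
  Group 4: 'a' x 1 (positions 12-12)
Total groups: 4

4


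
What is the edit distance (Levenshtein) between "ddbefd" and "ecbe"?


Computing edit distance: "ddbefd" -> "ecbe"
DP table:
           e    c    b    e
      0    1    2    3    4
  d   1    1    2    3    4
  d   2    2    2    3    4
  b   3    3    3    2    3
  e   4    3    4    3    2
  f   5    4    4    4    3
  d   6    5    5    5    4
Edit distance = dp[6][4] = 4

4


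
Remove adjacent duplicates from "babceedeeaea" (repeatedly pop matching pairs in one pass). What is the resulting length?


Input: babceedeeaea
Stack-based adjacent duplicate removal:
  Read 'b': push. Stack: b
  Read 'a': push. Stack: ba
  Read 'b': push. Stack: bab
  Read 'c': push. Stack: babc
  Read 'e': push. Stack: babce
  Read 'e': matches stack top 'e' => pop. Stack: babc
  Read 'd': push. Stack: babcd
  Read 'e': push. Stack: babcde
  Read 'e': matches stack top 'e' => pop. Stack: babcd
  Read 'a': push. Stack: babcda
  Read 'e': push. Stack: babcdae
  Read 'a': push. Stack: babcdaea
Final stack: "babcdaea" (length 8)

8
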